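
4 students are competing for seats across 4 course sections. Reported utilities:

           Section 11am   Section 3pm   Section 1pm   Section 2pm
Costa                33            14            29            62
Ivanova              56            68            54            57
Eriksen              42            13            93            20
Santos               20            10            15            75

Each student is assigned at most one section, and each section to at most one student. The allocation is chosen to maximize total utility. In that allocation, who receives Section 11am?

This is the linear assignment problem.
Optimal: Costa→Section 11am (33 points), Ivanova→Section 3pm (68 points), Eriksen→Section 1pm (93 points), Santos→Section 2pm (75 points) — total 33+68+93+75 = 269 points.
Next-best assignment: Costa→Section 2pm, Ivanova→Section 3pm, Eriksen→Section 1pm, Santos→Section 11am = 243 points.
No other one-to-one assignment exceeds 269 points.
Costa's own top section is Section 2pm (62 points), but forcing Costa→Section 2pm and reassigning the rest optimally gives only 243 points — worse by 26.

Costa receives Section 11am.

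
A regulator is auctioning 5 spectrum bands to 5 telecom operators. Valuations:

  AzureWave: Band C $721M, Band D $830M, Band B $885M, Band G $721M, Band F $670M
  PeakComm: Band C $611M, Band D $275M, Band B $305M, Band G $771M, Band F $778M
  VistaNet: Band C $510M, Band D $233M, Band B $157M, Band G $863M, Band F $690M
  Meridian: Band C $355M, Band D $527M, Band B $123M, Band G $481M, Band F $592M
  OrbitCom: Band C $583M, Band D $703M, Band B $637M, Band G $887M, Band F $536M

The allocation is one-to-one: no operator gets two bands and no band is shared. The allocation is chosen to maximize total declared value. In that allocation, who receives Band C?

PeakComm receives Band C.

Optimal: AzureWave→Band B ($885M), PeakComm→Band C ($611M), VistaNet→Band G ($863M), Meridian→Band F ($592M), OrbitCom→Band D ($703M) — total 885+611+863+592+703 = $3654M.
Column-greedy (each band in turn goes to its best remaining operator) gives $3184M, worse by 470.
Next-best assignment: AzureWave→Band B, PeakComm→Band F, VistaNet→Band G, Meridian→Band D, OrbitCom→Band C = $3636M.
Every other assignment is strictly worse.
PeakComm's own top band is Band F ($778M), but forcing PeakComm→Band F and reassigning the rest optimally gives only $3636M — worse by 18.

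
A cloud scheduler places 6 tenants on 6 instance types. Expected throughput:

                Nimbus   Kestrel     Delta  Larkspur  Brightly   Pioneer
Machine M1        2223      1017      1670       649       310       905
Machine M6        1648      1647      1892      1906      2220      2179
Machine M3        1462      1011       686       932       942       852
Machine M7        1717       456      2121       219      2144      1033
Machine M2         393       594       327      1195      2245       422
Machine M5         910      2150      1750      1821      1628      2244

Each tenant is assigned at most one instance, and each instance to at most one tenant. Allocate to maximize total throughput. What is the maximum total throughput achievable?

This is a one-to-one assignment (maximum-weight bipartite matching).
Optimal: Nimbus→Machine M1 (2223 ops/s), Kestrel→Machine M5 (2150 ops/s), Delta→Machine M7 (2121 ops/s), Larkspur→Machine M3 (932 ops/s), Brightly→Machine M2 (2245 ops/s), Pioneer→Machine M6 (2179 ops/s) — total 2223+2150+2121+932+2245+2179 = 11850 ops/s.
Row-greedy (each tenant in turn takes its best remaining instance) gives 11497 ops/s, worse by 353.
Next-best assignment: Nimbus→Machine M1, Kestrel→Machine M3, Delta→Machine M7, Larkspur→Machine M6, Brightly→Machine M2, Pioneer→Machine M5 = 11750 ops/s.

Maximum total: 11850 ops/s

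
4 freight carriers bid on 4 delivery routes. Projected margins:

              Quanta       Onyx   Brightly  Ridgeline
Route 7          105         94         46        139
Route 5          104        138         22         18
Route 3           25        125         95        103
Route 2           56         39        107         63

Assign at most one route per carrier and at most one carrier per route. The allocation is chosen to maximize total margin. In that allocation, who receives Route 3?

Onyx receives Route 3.

Optimal: Quanta→Route 5 ($104k), Onyx→Route 3 ($125k), Brightly→Route 2 ($107k), Ridgeline→Route 7 ($139k) — total 104+125+107+139 = $475k.
Max-entry greedy (repeatedly take the single best remaining cell) gives $409k, worse by 66.
Checked against all permutations: $475k is optimal.
Onyx's own top route is Route 5 ($138k), but forcing Onyx→Route 5 and reassigning the rest optimally gives only $453k — worse by 22.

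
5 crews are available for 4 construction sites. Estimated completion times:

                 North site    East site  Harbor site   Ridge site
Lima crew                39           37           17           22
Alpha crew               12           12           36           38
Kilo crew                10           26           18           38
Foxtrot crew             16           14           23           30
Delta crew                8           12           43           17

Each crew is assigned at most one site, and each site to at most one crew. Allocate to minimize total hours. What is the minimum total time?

Treat this as an assignment problem: match each crew to one site.
Optimal: Kilo crew→North site (10 hours), Alpha crew→East site (12 hours), Lima crew→Harbor site (17 hours), Delta crew→Ridge site (17 hours) — total 10+12+17+17 = 56 hours.
Row-greedy (each crew in turn takes its cheapest remaining site) gives 85 hours, worse by 29.
Swapping Delta crew↔Lima crew (Delta crew→Harbor site 43 hours, Lima crew→Ridge site 22 hours) adds 31.
No other one-to-one assignment undercuts 56 hours.

Minimum total: 56 hours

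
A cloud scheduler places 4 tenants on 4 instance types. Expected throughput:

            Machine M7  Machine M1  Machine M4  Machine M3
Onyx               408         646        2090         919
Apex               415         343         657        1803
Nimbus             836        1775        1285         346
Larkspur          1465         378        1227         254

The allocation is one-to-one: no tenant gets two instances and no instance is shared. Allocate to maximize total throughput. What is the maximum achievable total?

Treat this as an assignment problem: match each tenant to one instance.
Optimal: Onyx→Machine M4 (2090 ops/s), Apex→Machine M3 (1803 ops/s), Nimbus→Machine M1 (1775 ops/s), Larkspur→Machine M7 (1465 ops/s) — total 2090+1803+1775+1465 = 7133 ops/s.
Next-best assignment: Onyx→Machine M7, Apex→Machine M3, Nimbus→Machine M1, Larkspur→Machine M4 = 5213 ops/s.
Checked against all permutations: 7133 ops/s is optimal.

Max total: 7133 ops/s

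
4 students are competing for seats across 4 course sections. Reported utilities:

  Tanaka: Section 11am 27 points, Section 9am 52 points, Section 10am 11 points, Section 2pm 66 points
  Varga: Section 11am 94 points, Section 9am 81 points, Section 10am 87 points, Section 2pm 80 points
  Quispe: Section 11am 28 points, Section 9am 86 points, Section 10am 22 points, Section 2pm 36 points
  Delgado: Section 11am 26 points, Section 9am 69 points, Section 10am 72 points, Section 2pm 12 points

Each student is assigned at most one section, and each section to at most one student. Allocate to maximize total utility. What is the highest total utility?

Optimal: Tanaka→Section 2pm (66 points), Varga→Section 11am (94 points), Quispe→Section 9am (86 points), Delgado→Section 10am (72 points) — total 66+94+86+72 = 318 points.
Next-best assignment: Tanaka→Section 11am, Varga→Section 2pm, Quispe→Section 9am, Delgado→Section 10am = 265 points.

Maximum total: 318 points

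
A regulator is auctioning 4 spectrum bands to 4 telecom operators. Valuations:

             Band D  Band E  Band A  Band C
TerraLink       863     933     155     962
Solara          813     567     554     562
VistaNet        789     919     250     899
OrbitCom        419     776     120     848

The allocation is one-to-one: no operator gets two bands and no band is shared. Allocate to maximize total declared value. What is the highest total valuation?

Max total: $3184M

Optimal: TerraLink→Band D ($863M), Solara→Band A ($554M), VistaNet→Band E ($919M), OrbitCom→Band C ($848M) — total 863+554+919+848 = $3184M.
Max-entry greedy (repeatedly take the single best remaining cell) gives $2814M, worse by 370.
Next-best assignment: TerraLink→Band E, Solara→Band A, VistaNet→Band D, OrbitCom→Band C = $3124M.
Every other assignment is strictly worse.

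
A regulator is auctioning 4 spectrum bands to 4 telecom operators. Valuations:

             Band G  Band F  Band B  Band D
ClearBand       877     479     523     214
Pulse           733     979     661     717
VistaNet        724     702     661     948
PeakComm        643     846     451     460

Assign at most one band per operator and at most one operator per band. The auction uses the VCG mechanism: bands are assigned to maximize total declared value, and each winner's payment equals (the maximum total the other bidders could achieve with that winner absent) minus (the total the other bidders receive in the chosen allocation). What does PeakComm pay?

PeakComm pays $318M.

Efficient allocation: ClearBand→Band G ($877M), Pulse→Band B ($661M), VistaNet→Band D ($948M), PeakComm→Band F ($846M); total welfare W = $3332M.
PeakComm receives Band F at value $846M, so the others get W − 846 = $2486M.
Without PeakComm: best allocation of the remaining 3 bidders over all 4 bands is ClearBand→Band G ($877M), Pulse→Band F ($979M), VistaNet→Band D ($948M), total $2804M.
VCG payment = (others' best without PeakComm) − (others' welfare with PeakComm) = 2804 − 2486 = $318M.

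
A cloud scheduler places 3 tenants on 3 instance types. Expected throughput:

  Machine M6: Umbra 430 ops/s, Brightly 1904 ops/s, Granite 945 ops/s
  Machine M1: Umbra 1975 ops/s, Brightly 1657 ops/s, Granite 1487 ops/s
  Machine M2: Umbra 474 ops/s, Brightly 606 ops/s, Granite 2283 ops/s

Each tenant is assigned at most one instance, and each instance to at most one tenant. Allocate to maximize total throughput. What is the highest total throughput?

Maximum total: 6162 ops/s

This is the linear assignment problem.
Optimal: Umbra→Machine M1 (1975 ops/s), Brightly→Machine M6 (1904 ops/s), Granite→Machine M2 (2283 ops/s) — total 1975+1904+2283 = 6162 ops/s.
Next-best assignment: Umbra→Machine M6, Brightly→Machine M1, Granite→Machine M2 = 4370 ops/s.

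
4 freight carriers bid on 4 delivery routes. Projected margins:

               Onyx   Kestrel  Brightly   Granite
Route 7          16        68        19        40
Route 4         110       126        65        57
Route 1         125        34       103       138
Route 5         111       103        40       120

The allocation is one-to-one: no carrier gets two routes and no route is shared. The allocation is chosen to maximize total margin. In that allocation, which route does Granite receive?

Optimal: Onyx→Route 4 ($110k), Kestrel→Route 7 ($68k), Brightly→Route 1 ($103k), Granite→Route 5 ($120k) — total 110+68+103+120 = $401k.
Row-greedy (each carrier in turn takes its best remaining route) gives $331k, worse by 70.
Swapping Onyx↔Granite (Onyx→Route 5 $111k, Granite→Route 4 $57k) loses 62.
Every other assignment is strictly worse.
Granite's own top route is Route 1 ($138k), but forcing Granite→Route 1 and reassigning the rest optimally gives only $394k — worse by 7.

Granite receives Route 5.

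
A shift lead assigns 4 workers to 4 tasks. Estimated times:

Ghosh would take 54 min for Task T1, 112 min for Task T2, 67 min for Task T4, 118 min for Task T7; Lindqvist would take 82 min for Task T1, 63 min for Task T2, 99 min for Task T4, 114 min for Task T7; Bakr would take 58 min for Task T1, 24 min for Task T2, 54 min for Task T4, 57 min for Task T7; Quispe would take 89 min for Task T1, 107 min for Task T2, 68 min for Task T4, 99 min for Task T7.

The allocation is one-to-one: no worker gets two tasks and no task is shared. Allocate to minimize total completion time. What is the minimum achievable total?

This is a one-to-one assignment (minimum-cost bipartite matching).
Optimal: Ghosh→Task T1 (54 min), Lindqvist→Task T2 (63 min), Bakr→Task T7 (57 min), Quispe→Task T4 (68 min) — total 54+63+57+68 = 242 min.
Column-greedy (each task in turn goes to its cheapest remaining worker) gives 260 min, worse by 18.
Next-best assignment: Ghosh→Task T1, Lindqvist→Task T7, Bakr→Task T2, Quispe→Task T4 = 260 min.

Min total: 242 min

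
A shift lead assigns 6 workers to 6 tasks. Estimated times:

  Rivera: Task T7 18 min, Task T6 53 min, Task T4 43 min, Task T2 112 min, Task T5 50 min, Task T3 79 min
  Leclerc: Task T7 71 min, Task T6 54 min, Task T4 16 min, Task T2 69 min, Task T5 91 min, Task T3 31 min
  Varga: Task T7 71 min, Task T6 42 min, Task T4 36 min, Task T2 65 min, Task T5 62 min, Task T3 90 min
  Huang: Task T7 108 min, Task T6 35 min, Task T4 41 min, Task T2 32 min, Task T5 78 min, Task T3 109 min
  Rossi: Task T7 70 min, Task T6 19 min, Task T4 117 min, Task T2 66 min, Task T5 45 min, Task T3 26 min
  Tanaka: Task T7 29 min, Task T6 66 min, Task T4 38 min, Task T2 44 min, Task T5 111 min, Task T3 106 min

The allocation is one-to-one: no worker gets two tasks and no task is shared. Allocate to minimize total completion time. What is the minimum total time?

Minimum total: 195 min

Treat this as an assignment problem: match each worker to one task.
Optimal: Rivera→Task T5 (50 min), Leclerc→Task T4 (16 min), Varga→Task T6 (42 min), Huang→Task T2 (32 min), Rossi→Task T3 (26 min), Tanaka→Task T7 (29 min) — total 50+16+42+32+26+29 = 195 min.
Row-greedy (each worker in turn takes its cheapest remaining task) gives 245 min, worse by 50.
Swapping Rossi↔Huang (Rossi→Task T2 66 min, Huang→Task T3 109 min) adds 117.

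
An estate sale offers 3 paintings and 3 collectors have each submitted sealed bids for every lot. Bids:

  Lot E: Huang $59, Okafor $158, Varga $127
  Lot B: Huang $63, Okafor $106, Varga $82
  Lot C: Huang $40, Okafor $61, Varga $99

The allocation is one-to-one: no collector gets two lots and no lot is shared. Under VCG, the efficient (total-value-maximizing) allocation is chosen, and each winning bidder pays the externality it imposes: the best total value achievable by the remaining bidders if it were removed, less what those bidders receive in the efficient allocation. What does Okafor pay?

Okafor pays $28.

Efficient allocation: Huang→Lot B ($63), Okafor→Lot E ($158), Varga→Lot C ($99); total welfare W = $320.
Okafor receives Lot E at value $158, so the others get W − 158 = $162.
Without Okafor: best allocation of the remaining 2 bidders over all 3 lots is Huang→Lot B ($63), Varga→Lot E ($127), total $190.
VCG payment = (others' best without Okafor) − (others' welfare with Okafor) = 190 − 162 = $28.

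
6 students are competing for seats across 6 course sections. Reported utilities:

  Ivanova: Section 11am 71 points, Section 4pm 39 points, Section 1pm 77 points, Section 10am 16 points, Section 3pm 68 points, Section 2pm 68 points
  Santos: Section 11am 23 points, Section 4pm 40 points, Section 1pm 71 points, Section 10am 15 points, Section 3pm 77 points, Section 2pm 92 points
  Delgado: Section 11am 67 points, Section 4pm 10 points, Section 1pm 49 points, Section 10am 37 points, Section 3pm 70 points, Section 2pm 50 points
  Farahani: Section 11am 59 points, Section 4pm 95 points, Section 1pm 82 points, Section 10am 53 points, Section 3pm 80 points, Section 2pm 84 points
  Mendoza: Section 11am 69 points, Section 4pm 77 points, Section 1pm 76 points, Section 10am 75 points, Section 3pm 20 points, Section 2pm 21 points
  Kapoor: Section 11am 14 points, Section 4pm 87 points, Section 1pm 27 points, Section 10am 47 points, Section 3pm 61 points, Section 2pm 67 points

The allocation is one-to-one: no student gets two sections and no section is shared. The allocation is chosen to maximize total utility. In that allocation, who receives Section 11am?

Delgado receives Section 11am.

Optimal: Ivanova→Section 1pm (77 points), Santos→Section 2pm (92 points), Delgado→Section 11am (67 points), Farahani→Section 3pm (80 points), Mendoza→Section 10am (75 points), Kapoor→Section 4pm (87 points) — total 77+92+67+80+75+87 = 478 points.
Row-greedy (each student in turn takes its best remaining section) gives 423 points, worse by 55.
Next-best assignment: Ivanova→Section 11am, Santos→Section 2pm, Delgado→Section 3pm, Farahani→Section 1pm, Mendoza→Section 10am, Kapoor→Section 4pm = 477 points.
Checked against all permutations: 478 points is optimal.
Delgado's own top section is Section 3pm (70 points), but forcing Delgado→Section 3pm and reassigning the rest optimally gives only 477 points — worse by 1.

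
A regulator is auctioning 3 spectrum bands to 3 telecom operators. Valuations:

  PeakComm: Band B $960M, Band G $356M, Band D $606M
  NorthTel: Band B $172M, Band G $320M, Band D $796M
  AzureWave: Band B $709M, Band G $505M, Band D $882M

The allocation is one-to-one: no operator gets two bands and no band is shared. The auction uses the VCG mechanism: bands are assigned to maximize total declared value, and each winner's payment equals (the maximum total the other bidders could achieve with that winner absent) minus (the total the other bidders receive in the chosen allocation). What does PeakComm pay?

PeakComm pays $204M.

Efficient allocation: PeakComm→Band B ($960M), NorthTel→Band D ($796M), AzureWave→Band G ($505M); total welfare W = $2261M.
PeakComm receives Band B at value $960M, so the others get W − 960 = $1301M.
Without PeakComm: best allocation of the remaining 2 bidders over all 3 bands is NorthTel→Band D ($796M), AzureWave→Band B ($709M), total $1505M.
VCG payment = (others' best without PeakComm) − (others' welfare with PeakComm) = 1505 − 1301 = $204M.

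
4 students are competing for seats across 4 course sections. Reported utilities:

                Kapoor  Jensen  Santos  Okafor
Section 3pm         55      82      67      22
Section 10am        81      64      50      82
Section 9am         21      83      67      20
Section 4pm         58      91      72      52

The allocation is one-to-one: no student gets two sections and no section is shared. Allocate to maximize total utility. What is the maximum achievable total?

This is the linear assignment problem.
Optimal: Kapoor→Section 3pm (55 points), Jensen→Section 4pm (91 points), Santos→Section 9am (67 points), Okafor→Section 10am (82 points) — total 55+91+67+82 = 295 points.
Row-greedy (each student in turn takes its best remaining section) gives 259 points, worse by 36.
Checked against all permutations: 295 points is optimal.

Max total: 295 points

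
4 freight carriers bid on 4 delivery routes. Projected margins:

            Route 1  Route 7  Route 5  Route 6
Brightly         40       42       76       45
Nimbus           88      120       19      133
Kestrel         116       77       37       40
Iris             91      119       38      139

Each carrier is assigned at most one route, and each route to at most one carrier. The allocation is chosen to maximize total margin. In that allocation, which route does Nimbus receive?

Nimbus receives Route 7.

Optimal: Brightly→Route 5 ($76k), Nimbus→Route 7 ($120k), Kestrel→Route 1 ($116k), Iris→Route 6 ($139k) — total 76+120+116+139 = $451k.
Row-greedy (each carrier in turn takes its best remaining route) gives $444k, worse by 7.
Next-best assignment: Brightly→Route 5, Nimbus→Route 6, Kestrel→Route 1, Iris→Route 7 = $444k.
Swapping Iris↔Nimbus (Iris→Route 7 $119k, Nimbus→Route 6 $133k) loses 7.
Nimbus's own top route is Route 6 ($133k), but forcing Nimbus→Route 6 and reassigning the rest optimally gives only $444k — worse by 7.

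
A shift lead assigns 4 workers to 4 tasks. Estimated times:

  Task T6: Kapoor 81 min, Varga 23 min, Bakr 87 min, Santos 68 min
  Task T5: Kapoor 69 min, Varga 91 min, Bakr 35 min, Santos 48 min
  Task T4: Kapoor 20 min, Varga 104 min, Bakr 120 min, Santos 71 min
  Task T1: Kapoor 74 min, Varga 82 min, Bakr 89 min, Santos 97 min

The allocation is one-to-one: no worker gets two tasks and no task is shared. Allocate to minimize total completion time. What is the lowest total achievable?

Minimum total: 175 min

This is the linear assignment problem.
Optimal: Kapoor→Task T4 (20 min), Varga→Task T6 (23 min), Bakr→Task T5 (35 min), Santos→Task T1 (97 min) — total 20+23+35+97 = 175 min.
Checked against all permutations: 175 min is optimal.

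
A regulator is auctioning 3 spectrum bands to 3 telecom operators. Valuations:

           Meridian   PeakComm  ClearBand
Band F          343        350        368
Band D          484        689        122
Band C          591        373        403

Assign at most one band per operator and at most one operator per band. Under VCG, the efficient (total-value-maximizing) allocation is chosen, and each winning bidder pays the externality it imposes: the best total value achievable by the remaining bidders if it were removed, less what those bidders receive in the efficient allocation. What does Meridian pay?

Efficient allocation: Meridian→Band C ($591M), PeakComm→Band D ($689M), ClearBand→Band F ($368M); total welfare W = $1648M.
Meridian receives Band C at value $591M, so the others get W − 591 = $1057M.
Without Meridian: best allocation of the remaining 2 bidders over all 3 bands is PeakComm→Band D ($689M), ClearBand→Band C ($403M), total $1092M.
VCG payment = (others' best without Meridian) − (others' welfare with Meridian) = 1092 − 1057 = $35M.

Meridian pays $35M.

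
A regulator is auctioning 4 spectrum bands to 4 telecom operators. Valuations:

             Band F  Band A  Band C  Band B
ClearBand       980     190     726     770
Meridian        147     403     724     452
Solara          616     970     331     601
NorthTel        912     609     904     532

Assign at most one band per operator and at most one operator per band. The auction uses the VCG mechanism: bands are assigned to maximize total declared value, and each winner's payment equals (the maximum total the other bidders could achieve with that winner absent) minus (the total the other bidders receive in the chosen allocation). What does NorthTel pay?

Efficient allocation: ClearBand→Band B ($770M), Meridian→Band C ($724M), Solara→Band A ($970M), NorthTel→Band F ($912M); total welfare W = $3376M.
NorthTel receives Band F at value $912M, so the others get W − 912 = $2464M.
Without NorthTel: best allocation of the remaining 3 bidders over all 4 bands is ClearBand→Band F ($980M), Meridian→Band C ($724M), Solara→Band A ($970M), total $2674M.
VCG payment = (others' best without NorthTel) − (others' welfare with NorthTel) = 2674 − 2464 = $210M.

NorthTel pays $210M.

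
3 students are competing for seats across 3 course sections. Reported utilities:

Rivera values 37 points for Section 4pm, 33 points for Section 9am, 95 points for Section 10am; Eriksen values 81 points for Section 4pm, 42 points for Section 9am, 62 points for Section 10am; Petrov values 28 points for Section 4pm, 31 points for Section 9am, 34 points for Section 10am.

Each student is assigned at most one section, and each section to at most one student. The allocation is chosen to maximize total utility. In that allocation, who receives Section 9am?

This is the linear assignment problem.
Optimal: Rivera→Section 10am (95 points), Eriksen→Section 4pm (81 points), Petrov→Section 9am (31 points) — total 95+81+31 = 207 points.
Column-greedy (each section in turn goes to its best remaining student) gives 148 points, worse by 59.
Next-best assignment: Rivera→Section 10am, Eriksen→Section 9am, Petrov→Section 4pm = 165 points.
Swapping Petrov↔Eriksen (Petrov→Section 4pm 28 points, Eriksen→Section 9am 42 points) loses 42.
Every other assignment is strictly worse.
Petrov's own top section is Section 10am (34 points), but forcing Petrov→Section 10am and reassigning the rest optimally gives only 148 points — worse by 59.

Petrov receives Section 9am.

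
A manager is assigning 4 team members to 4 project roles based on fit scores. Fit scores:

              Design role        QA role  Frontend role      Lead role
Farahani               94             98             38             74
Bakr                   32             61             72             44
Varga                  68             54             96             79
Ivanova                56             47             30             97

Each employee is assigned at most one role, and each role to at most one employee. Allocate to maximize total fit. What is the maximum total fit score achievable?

Maximum total: 348 pts

Optimal: Farahani→Design role (94 pts), Bakr→QA role (61 pts), Varga→Frontend role (96 pts), Ivanova→Lead role (97 pts) — total 94+61+96+97 = 348 pts.
Max-entry greedy (repeatedly take the single best remaining cell) gives 323 pts, worse by 25.
Next-best assignment: Farahani→QA role, Bakr→Frontend role, Varga→Design role, Ivanova→Lead role = 335 pts.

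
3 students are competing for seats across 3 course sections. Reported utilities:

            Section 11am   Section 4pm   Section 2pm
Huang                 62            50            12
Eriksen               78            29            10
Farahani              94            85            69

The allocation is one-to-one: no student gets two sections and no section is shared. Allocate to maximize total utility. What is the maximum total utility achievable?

Treat this as an assignment problem: match each student to one section.
Optimal: Huang→Section 4pm (50 points), Eriksen→Section 11am (78 points), Farahani→Section 2pm (69 points) — total 50+78+69 = 197 points.
Column-greedy (each section in turn goes to its best remaining student) gives 154 points, worse by 43.
Next-best assignment: Huang→Section 2pm, Eriksen→Section 11am, Farahani→Section 4pm = 175 points.

Max total: 197 points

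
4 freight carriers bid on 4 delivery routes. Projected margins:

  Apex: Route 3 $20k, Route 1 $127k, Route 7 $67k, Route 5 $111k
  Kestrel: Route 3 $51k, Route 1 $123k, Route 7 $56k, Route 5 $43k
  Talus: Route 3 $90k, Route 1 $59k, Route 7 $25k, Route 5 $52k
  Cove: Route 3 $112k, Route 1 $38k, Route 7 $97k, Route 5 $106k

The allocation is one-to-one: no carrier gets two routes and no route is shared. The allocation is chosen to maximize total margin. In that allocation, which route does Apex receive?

Optimal: Apex→Route 5 ($111k), Kestrel→Route 1 ($123k), Talus→Route 3 ($90k), Cove→Route 7 ($97k) — total 111+123+90+97 = $421k.
Column-greedy (each route in turn goes to its best remaining carrier) gives $347k, worse by 74.
Apex's own top route is Route 1 ($127k), but forcing Apex→Route 1 and reassigning the rest optimally gives only $379k — worse by 42.

Apex receives Route 5.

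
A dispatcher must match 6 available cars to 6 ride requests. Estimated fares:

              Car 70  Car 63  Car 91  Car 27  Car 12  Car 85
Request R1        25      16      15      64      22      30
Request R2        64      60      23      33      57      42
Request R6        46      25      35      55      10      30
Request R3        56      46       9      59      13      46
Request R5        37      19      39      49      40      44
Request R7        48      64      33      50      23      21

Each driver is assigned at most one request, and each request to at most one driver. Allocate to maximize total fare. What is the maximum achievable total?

Maximum total: $320

Treat this as an assignment problem: match each driver to one request.
Optimal: Car 70→Request R3 ($56), Car 63→Request R7 ($64), Car 91→Request R6 ($35), Car 27→Request R1 ($64), Car 12→Request R2 ($57), Car 85→Request R5 ($44) — total 56+64+35+64+57+44 = $320.
Column-greedy (each request in turn goes to its best remaining driver) gives $276, worse by 44.
Checked against all permutations: $320 is optimal.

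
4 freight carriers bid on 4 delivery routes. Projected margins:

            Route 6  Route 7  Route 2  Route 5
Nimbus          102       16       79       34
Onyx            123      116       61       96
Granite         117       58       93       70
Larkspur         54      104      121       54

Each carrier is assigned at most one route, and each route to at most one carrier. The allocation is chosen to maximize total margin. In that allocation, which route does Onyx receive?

Onyx receives Route 7.

Treat this as an assignment problem: match each carrier to one route.
Optimal: Nimbus→Route 6 ($102k), Onyx→Route 7 ($116k), Granite→Route 5 ($70k), Larkspur→Route 2 ($121k) — total 102+116+70+121 = $409k.
Max-entry greedy (repeatedly take the single best remaining cell) gives $330k, worse by 79.
Next-best assignment: Nimbus→Route 2, Onyx→Route 5, Granite→Route 6, Larkspur→Route 7 = $396k.
Onyx's own top route is Route 6 ($123k), but forcing Onyx→Route 6 and reassigning the rest optimally gives only $376k — worse by 33.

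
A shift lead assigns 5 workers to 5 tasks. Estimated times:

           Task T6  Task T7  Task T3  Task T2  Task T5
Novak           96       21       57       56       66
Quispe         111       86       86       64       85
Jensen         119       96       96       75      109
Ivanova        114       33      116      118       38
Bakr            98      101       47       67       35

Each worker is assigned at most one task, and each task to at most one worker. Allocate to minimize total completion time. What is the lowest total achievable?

Minimum total: 289 min

Optimal: Novak→Task T7 (21 min), Quispe→Task T2 (64 min), Jensen→Task T6 (119 min), Ivanova→Task T5 (38 min), Bakr→Task T3 (47 min) — total 21+64+119+38+47 = 289 min.
Column-greedy (each task in turn goes to its cheapest remaining worker) gives 349 min, worse by 60.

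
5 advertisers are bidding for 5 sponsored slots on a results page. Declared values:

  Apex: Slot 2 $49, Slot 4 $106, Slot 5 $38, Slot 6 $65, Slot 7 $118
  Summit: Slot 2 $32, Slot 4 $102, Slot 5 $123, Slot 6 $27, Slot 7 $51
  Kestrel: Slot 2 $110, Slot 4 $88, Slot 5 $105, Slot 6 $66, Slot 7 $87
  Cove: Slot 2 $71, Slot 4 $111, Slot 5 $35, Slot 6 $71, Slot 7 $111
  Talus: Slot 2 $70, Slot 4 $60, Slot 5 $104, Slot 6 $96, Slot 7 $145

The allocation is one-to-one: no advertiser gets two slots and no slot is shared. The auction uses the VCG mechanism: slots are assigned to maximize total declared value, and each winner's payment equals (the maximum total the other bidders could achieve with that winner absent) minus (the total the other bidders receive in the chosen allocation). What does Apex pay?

Apex pays $49.

Efficient allocation: Apex→Slot 7 ($118), Summit→Slot 5 ($123), Kestrel→Slot 2 ($110), Cove→Slot 4 ($111), Talus→Slot 6 ($96); total welfare W = $558.
Apex receives Slot 7 at value $118, so the others get W − 118 = $440.
Without Apex: best allocation of the remaining 4 bidders over all 5 slots is Summit→Slot 5 ($123), Kestrel→Slot 2 ($110), Cove→Slot 4 ($111), Talus→Slot 7 ($145), total $489.
VCG payment = (others' best without Apex) − (others' welfare with Apex) = 489 − 440 = $49.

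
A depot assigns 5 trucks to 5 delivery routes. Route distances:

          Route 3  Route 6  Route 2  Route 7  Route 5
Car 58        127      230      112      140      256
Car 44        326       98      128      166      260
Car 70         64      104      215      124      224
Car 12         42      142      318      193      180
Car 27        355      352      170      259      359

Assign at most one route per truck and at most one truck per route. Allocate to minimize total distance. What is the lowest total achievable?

Treat this as an assignment problem: match each truck to one route.
Optimal: Car 58→Route 7 (140 km), Car 44→Route 6 (98 km), Car 70→Route 3 (64 km), Car 12→Route 5 (180 km), Car 27→Route 2 (170 km) — total 140+98+64+180+170 = 652 km.

Min total: 652 km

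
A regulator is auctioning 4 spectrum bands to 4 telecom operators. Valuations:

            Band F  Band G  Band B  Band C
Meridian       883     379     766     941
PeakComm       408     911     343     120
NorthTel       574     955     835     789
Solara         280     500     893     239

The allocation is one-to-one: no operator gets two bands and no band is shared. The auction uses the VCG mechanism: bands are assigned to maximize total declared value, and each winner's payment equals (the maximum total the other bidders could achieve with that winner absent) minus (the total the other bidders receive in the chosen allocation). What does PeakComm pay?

PeakComm pays $224M.

Efficient allocation: Meridian→Band F ($883M), PeakComm→Band G ($911M), NorthTel→Band C ($789M), Solara→Band B ($893M); total welfare W = $3476M.
PeakComm receives Band G at value $911M, so the others get W − 911 = $2565M.
Without PeakComm: best allocation of the remaining 3 bidders over all 4 bands is Meridian→Band C ($941M), NorthTel→Band G ($955M), Solara→Band B ($893M), total $2789M.
VCG payment = (others' best without PeakComm) − (others' welfare with PeakComm) = 2789 − 2565 = $224M.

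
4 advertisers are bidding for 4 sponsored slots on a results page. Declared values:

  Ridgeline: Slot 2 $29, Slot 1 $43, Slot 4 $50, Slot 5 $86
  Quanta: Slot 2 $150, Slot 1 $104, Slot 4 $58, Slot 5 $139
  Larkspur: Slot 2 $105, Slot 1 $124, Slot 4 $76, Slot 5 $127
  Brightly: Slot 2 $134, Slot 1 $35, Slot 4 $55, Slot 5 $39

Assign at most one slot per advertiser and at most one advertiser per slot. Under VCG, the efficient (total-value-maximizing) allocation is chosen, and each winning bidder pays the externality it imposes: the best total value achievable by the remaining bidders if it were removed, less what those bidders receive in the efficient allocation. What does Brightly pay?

Efficient allocation: Ridgeline→Slot 4 ($50), Quanta→Slot 5 ($139), Larkspur→Slot 1 ($124), Brightly→Slot 2 ($134); total welfare W = $447.
Brightly receives Slot 2 at value $134, so the others get W − 134 = $313.
Without Brightly: best allocation of the remaining 3 bidders over all 4 slots is Ridgeline→Slot 5 ($86), Quanta→Slot 2 ($150), Larkspur→Slot 1 ($124), total $360.
VCG payment = (others' best without Brightly) − (others' welfare with Brightly) = 360 − 313 = $47.

Brightly pays $47.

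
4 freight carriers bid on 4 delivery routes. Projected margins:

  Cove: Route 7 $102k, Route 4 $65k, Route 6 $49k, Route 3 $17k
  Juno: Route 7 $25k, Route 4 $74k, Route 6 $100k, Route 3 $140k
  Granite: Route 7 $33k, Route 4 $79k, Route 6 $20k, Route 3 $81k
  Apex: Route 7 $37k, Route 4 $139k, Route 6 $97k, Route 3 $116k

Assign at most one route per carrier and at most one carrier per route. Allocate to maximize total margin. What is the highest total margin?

Maximum total: $422k

Optimal: Cove→Route 7 ($102k), Juno→Route 6 ($100k), Granite→Route 3 ($81k), Apex→Route 4 ($139k) — total 102+100+81+139 = $422k.
Row-greedy (each carrier in turn takes its best remaining route) gives $418k, worse by 4.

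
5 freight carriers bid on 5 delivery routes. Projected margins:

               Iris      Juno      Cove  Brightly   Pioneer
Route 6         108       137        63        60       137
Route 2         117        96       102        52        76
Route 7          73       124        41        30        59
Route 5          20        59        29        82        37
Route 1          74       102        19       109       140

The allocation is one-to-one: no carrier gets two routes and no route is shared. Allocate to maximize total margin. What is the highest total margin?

This is a one-to-one assignment (maximum-weight bipartite matching).
Optimal: Iris→Route 6 ($108k), Juno→Route 7 ($124k), Cove→Route 2 ($102k), Brightly→Route 5 ($82k), Pioneer→Route 1 ($140k) — total 108+124+102+82+140 = $556k.
Swapping Pioneer↔Iris (Pioneer→Route 6 $137k, Iris→Route 1 $74k) loses 37.
Checked against all permutations: $556k is optimal.

Max total: $556k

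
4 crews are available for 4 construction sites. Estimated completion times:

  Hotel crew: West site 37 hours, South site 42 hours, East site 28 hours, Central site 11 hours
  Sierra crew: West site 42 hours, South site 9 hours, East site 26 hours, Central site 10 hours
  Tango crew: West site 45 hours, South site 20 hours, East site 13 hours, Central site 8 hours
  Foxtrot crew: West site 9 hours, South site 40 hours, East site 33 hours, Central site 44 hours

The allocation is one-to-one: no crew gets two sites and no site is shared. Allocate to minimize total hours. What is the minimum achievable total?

Treat this as an assignment problem: match each crew to one site.
Optimal: Hotel crew→Central site (11 hours), Sierra crew→South site (9 hours), Tango crew→East site (13 hours), Foxtrot crew→West site (9 hours) — total 11+9+13+9 = 42 hours.
Min-entry greedy (repeatedly take the single cheapest remaining cell) gives 54 hours, worse by 12.
Next-best assignment: Hotel crew→East site, Sierra crew→South site, Tango crew→Central site, Foxtrot crew→West site = 54 hours.
Every other assignment is strictly worse.

Minimum total: 42 hours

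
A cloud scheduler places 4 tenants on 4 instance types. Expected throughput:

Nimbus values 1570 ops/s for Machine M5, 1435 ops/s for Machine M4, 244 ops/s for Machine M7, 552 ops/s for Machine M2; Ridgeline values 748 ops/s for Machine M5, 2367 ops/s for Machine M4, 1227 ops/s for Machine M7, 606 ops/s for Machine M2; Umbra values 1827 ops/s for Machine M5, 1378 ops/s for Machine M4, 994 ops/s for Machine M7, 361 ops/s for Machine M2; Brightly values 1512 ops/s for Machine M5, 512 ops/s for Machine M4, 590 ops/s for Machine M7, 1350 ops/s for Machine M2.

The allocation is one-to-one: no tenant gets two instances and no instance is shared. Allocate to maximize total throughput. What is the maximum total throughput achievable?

Optimal: Nimbus→Machine M5 (1570 ops/s), Ridgeline→Machine M4 (2367 ops/s), Umbra→Machine M7 (994 ops/s), Brightly→Machine M2 (1350 ops/s) — total 1570+2367+994+1350 = 6281 ops/s.
Max-entry greedy (repeatedly take the single best remaining cell) gives 5788 ops/s, worse by 493.
Swapping Brightly↔Nimbus (Brightly→Machine M5 1512 ops/s, Nimbus→Machine M2 552 ops/s) loses 856.

Maximum total: 6281 ops/s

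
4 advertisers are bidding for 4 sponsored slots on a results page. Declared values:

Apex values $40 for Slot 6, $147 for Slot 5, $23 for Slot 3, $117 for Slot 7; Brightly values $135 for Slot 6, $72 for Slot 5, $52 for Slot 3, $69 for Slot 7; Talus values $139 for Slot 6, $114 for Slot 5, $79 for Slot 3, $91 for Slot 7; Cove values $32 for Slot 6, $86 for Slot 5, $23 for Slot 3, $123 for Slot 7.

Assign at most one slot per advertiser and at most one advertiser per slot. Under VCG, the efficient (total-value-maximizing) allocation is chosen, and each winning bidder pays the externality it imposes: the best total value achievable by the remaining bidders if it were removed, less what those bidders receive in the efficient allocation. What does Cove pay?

Efficient allocation: Apex→Slot 5 ($147), Brightly→Slot 6 ($135), Talus→Slot 3 ($79), Cove→Slot 7 ($123); total welfare W = $484.
Cove receives Slot 7 at value $123, so the others get W − 123 = $361.
Without Cove: best allocation of the remaining 3 bidders over all 4 slots is Apex→Slot 5 ($147), Brightly→Slot 6 ($135), Talus→Slot 7 ($91), total $373.
VCG payment = (others' best without Cove) − (others' welfare with Cove) = 373 − 361 = $12.

Cove pays $12.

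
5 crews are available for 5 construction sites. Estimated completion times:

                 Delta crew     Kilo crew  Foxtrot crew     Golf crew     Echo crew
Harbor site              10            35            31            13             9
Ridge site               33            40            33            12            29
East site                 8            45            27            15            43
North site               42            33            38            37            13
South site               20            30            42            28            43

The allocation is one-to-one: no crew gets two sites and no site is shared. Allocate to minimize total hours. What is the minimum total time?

Optimal: Delta crew→Harbor site (10 hours), Kilo crew→South site (30 hours), Foxtrot crew→East site (27 hours), Golf crew→Ridge site (12 hours), Echo crew→North site (13 hours) — total 10+30+27+12+13 = 92 hours.

Minimum total: 92 hours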